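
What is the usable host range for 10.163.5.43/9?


Network: 10.128.0.0
Broadcast: 10.255.255.255
First usable = network + 1
Last usable = broadcast - 1
Range: 10.128.0.1 to 10.255.255.254


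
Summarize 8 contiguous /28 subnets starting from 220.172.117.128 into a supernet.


Original prefix: /28
Number of subnets: 8 = 2^3
New prefix = 28 - 3 = 25
Supernet: 220.172.117.128/25


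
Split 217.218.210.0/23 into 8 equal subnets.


New prefix = 23 + 3 = 26
Each subnet has 64 addresses
  217.218.210.0/26
  217.218.210.64/26
  217.218.210.128/26
  217.218.210.192/26
  217.218.211.0/26
  217.218.211.64/26
  217.218.211.128/26
  217.218.211.192/26
Subnets: 217.218.210.0/26, 217.218.210.64/26, 217.218.210.128/26, 217.218.210.192/26, 217.218.211.0/26, 217.218.211.64/26, 217.218.211.128/26, 217.218.211.192/26


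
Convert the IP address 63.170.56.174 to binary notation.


63 = 00111111
170 = 10101010
56 = 00111000
174 = 10101110
Binary: 00111111.10101010.00111000.10101110


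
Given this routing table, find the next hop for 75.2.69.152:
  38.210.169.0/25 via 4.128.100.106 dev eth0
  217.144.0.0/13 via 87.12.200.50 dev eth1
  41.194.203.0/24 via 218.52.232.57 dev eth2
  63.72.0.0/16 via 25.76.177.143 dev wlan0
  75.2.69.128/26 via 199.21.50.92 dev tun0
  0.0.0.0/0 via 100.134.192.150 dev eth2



Longest prefix match for 75.2.69.152:
  /25 38.210.169.0: no
  /13 217.144.0.0: no
  /24 41.194.203.0: no
  /16 63.72.0.0: no
  /26 75.2.69.128: MATCH
  /0 0.0.0.0: MATCH
Selected: next-hop 199.21.50.92 via tun0 (matched /26)


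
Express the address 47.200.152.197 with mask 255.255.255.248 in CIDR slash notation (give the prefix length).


Binary: 11111111.11111111.11111111.11111000
Count leading 1s
Prefix: /29


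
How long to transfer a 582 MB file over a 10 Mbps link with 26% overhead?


Effective throughput = 10 * (1 - 26/100) = 7.4 Mbps
File size in Mb = 582 * 8 = 4656 Mb
Time = 4656 / 7.4
Time = 629.1892 seconds


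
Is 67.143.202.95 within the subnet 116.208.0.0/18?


Subnet network: 116.208.0.0
Test IP AND mask: 67.143.192.0
No, 67.143.202.95 is not in 116.208.0.0/18


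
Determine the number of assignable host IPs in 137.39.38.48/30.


Host bits = 32 - 30 = 2
Total addresses = 2^2 = 4
Usable = total - 2 (network and broadcast)
Usable hosts: 2


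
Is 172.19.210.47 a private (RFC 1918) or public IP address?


RFC 1918 private ranges:
  10.0.0.0/8 (10.0.0.0 - 10.255.255.255)
  172.16.0.0/12 (172.16.0.0 - 172.31.255.255)
  192.168.0.0/16 (192.168.0.0 - 192.168.255.255)
Private (in 172.16.0.0/12)


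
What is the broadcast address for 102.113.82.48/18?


Network: 102.113.64.0/18
Host bits = 14
Set all host bits to 1:
Broadcast: 102.113.127.255


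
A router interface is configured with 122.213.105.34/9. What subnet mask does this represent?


/9 means 9 network bits, 23 host bits
Binary: 11111111100000000000000000000000
Mask: 255.128.0.0


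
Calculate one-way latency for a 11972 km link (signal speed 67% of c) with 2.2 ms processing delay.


Speed = 0.67 * 3e5 km/s = 201000 km/s
Propagation delay = 11972 / 201000 = 0.0596 s = 59.5622 ms
Processing delay = 2.2 ms
Total one-way latency = 61.7622 ms


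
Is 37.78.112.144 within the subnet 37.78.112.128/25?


Subnet network: 37.78.112.128
Test IP AND mask: 37.78.112.128
Yes, 37.78.112.144 is in 37.78.112.128/25


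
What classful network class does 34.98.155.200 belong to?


First octet: 34
Binary: 00100010
0xxxxxxx -> Class A (1-126)
Class A, default mask 255.0.0.0 (/8)


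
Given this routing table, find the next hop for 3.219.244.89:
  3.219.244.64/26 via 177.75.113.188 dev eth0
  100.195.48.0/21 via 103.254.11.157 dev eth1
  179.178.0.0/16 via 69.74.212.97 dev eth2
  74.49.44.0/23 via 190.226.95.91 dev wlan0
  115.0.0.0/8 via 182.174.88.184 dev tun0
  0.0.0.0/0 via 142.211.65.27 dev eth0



Longest prefix match for 3.219.244.89:
  /26 3.219.244.64: MATCH
  /21 100.195.48.0: no
  /16 179.178.0.0: no
  /23 74.49.44.0: no
  /8 115.0.0.0: no
  /0 0.0.0.0: MATCH
Selected: next-hop 177.75.113.188 via eth0 (matched /26)


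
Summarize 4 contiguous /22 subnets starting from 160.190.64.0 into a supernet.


Original prefix: /22
Number of subnets: 4 = 2^2
New prefix = 22 - 2 = 20
Supernet: 160.190.64.0/20


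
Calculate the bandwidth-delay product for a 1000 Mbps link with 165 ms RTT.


BDP = bandwidth * RTT
= 1000 Mbps * 165 ms
= 1000 * 1e6 * 165 / 1000 bits
= 165000000 bits
= 20625000 bytes
= 20141.6016 KB
BDP = 165000000 bits (20625000 bytes)


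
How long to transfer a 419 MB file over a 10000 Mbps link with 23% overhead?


Effective throughput = 10000 * (1 - 23/100) = 7700 Mbps
File size in Mb = 419 * 8 = 3352 Mb
Time = 3352 / 7700
Time = 0.4353 seconds


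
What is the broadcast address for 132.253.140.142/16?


Network: 132.253.0.0/16
Host bits = 16
Set all host bits to 1:
Broadcast: 132.253.255.255


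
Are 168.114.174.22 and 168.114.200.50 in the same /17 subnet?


Mask: 255.255.128.0
168.114.174.22 AND mask = 168.114.128.0
168.114.200.50 AND mask = 168.114.128.0
Yes, same subnet (168.114.128.0)


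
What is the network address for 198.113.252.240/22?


IP:   11000110.01110001.11111100.11110000
Mask: 11111111.11111111.11111100.00000000
AND operation:
Net:  11000110.01110001.11111100.00000000
Network: 198.113.252.0/22


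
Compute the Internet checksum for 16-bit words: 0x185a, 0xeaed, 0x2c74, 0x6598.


Sum all words (with carry folding):
+ 0x185a = 0x185a
+ 0xeaed = 0x0348
+ 0x2c74 = 0x2fbc
+ 0x6598 = 0x9554
One's complement: ~0x9554
Checksum = 0x6aab


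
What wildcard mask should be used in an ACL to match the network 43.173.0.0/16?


Subnet mask: 255.255.0.0
Wildcard = 255.255.255.255 - subnet mask
255 - 255 = 0
255 - 255 = 0
255 - 0 = 255
255 - 0 = 255
Wildcard: 0.0.255.255


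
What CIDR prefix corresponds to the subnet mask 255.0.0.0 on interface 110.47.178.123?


Binary: 11111111.00000000.00000000.00000000
Count leading 1s
Prefix: /8


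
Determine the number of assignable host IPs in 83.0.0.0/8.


Host bits = 32 - 8 = 24
Total addresses = 2^24 = 16777216
Usable = total - 2 (network and broadcast)
Usable hosts: 16777214


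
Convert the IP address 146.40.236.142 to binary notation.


146 = 10010010
40 = 00101000
236 = 11101100
142 = 10001110
Binary: 10010010.00101000.11101100.10001110


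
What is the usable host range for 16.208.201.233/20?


Network: 16.208.192.0
Broadcast: 16.208.207.255
First usable = network + 1
Last usable = broadcast - 1
Range: 16.208.192.1 to 16.208.207.254


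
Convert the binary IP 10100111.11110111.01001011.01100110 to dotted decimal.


10100111 = 167
11110111 = 247
01001011 = 75
01100110 = 102
IP: 167.247.75.102


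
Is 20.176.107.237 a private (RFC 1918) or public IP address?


RFC 1918 private ranges:
  10.0.0.0/8 (10.0.0.0 - 10.255.255.255)
  172.16.0.0/12 (172.16.0.0 - 172.31.255.255)
  192.168.0.0/16 (192.168.0.0 - 192.168.255.255)
Public (not in any RFC 1918 range)


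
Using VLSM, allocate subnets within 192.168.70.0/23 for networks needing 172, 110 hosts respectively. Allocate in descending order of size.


172 hosts -> /24 (254 usable): 192.168.70.0/24
110 hosts -> /25 (126 usable): 192.168.71.0/25
Allocation: 192.168.70.0/24 (172 hosts, 254 usable); 192.168.71.0/25 (110 hosts, 126 usable)


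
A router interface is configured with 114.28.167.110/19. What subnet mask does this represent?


/19 means 19 network bits, 13 host bits
Binary: 11111111111111111110000000000000
Mask: 255.255.224.0


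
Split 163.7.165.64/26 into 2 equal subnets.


New prefix = 26 + 1 = 27
Each subnet has 32 addresses
  163.7.165.64/27
  163.7.165.96/27
Subnets: 163.7.165.64/27, 163.7.165.96/27


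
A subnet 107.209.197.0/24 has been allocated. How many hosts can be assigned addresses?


Host bits = 32 - 24 = 8
Total addresses = 2^8 = 256
Usable = total - 2 (network and broadcast)
Usable hosts: 254


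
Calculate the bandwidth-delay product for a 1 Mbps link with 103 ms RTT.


BDP = bandwidth * RTT
= 1 Mbps * 103 ms
= 1 * 1e6 * 103 / 1000 bits
= 103000 bits
= 12875 bytes
= 12.5732 KB
BDP = 103000 bits (12875 bytes)


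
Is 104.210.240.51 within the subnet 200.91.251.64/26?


Subnet network: 200.91.251.64
Test IP AND mask: 104.210.240.0
No, 104.210.240.51 is not in 200.91.251.64/26


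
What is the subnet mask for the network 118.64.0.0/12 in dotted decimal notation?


/12 means 12 network bits, 20 host bits
Binary: 11111111111100000000000000000000
Mask: 255.240.0.0


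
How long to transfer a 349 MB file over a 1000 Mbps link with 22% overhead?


Effective throughput = 1000 * (1 - 22/100) = 780 Mbps
File size in Mb = 349 * 8 = 2792 Mb
Time = 2792 / 780
Time = 3.5795 seconds


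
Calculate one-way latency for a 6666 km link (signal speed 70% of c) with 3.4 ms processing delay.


Speed = 0.7 * 3e5 km/s = 210000 km/s
Propagation delay = 6666 / 210000 = 0.0317 s = 31.7429 ms
Processing delay = 3.4 ms
Total one-way latency = 35.1429 ms


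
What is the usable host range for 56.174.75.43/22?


Network: 56.174.72.0
Broadcast: 56.174.75.255
First usable = network + 1
Last usable = broadcast - 1
Range: 56.174.72.1 to 56.174.75.254


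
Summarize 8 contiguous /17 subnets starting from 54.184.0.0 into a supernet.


Original prefix: /17
Number of subnets: 8 = 2^3
New prefix = 17 - 3 = 14
Supernet: 54.184.0.0/14


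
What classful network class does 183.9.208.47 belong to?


First octet: 183
Binary: 10110111
10xxxxxx -> Class B (128-191)
Class B, default mask 255.255.0.0 (/16)


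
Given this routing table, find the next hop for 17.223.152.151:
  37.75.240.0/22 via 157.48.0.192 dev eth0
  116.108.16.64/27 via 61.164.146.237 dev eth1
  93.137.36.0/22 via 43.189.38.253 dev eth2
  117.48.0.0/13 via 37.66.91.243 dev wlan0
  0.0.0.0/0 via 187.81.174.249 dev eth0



Longest prefix match for 17.223.152.151:
  /22 37.75.240.0: no
  /27 116.108.16.64: no
  /22 93.137.36.0: no
  /13 117.48.0.0: no
  /0 0.0.0.0: MATCH
Selected: next-hop 187.81.174.249 via eth0 (matched /0)


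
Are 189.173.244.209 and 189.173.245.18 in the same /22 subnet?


Mask: 255.255.252.0
189.173.244.209 AND mask = 189.173.244.0
189.173.245.18 AND mask = 189.173.244.0
Yes, same subnet (189.173.244.0)


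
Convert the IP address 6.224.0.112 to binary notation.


6 = 00000110
224 = 11100000
0 = 00000000
112 = 01110000
Binary: 00000110.11100000.00000000.01110000


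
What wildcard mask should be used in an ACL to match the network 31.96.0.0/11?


Subnet mask: 255.224.0.0
Wildcard = 255.255.255.255 - subnet mask
255 - 255 = 0
255 - 224 = 31
255 - 0 = 255
255 - 0 = 255
Wildcard: 0.31.255.255


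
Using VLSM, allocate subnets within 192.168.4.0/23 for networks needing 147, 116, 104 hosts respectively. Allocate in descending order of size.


147 hosts -> /24 (254 usable): 192.168.4.0/24
116 hosts -> /25 (126 usable): 192.168.5.0/25
104 hosts -> /25 (126 usable): 192.168.5.128/25
Allocation: 192.168.4.0/24 (147 hosts, 254 usable); 192.168.5.0/25 (116 hosts, 126 usable); 192.168.5.128/25 (104 hosts, 126 usable)


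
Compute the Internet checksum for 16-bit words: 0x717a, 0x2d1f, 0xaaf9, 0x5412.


Sum all words (with carry folding):
+ 0x717a = 0x717a
+ 0x2d1f = 0x9e99
+ 0xaaf9 = 0x4993
+ 0x5412 = 0x9da5
One's complement: ~0x9da5
Checksum = 0x625a


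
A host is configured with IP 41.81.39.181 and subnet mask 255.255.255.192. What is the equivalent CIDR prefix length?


Binary: 11111111.11111111.11111111.11000000
Count leading 1s
Prefix: /26


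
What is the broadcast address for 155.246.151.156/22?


Network: 155.246.148.0/22
Host bits = 10
Set all host bits to 1:
Broadcast: 155.246.151.255


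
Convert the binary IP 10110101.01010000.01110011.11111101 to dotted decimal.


10110101 = 181
01010000 = 80
01110011 = 115
11111101 = 253
IP: 181.80.115.253


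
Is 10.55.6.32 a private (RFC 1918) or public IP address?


RFC 1918 private ranges:
  10.0.0.0/8 (10.0.0.0 - 10.255.255.255)
  172.16.0.0/12 (172.16.0.0 - 172.31.255.255)
  192.168.0.0/16 (192.168.0.0 - 192.168.255.255)
Private (in 10.0.0.0/8)


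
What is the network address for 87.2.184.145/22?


IP:   01010111.00000010.10111000.10010001
Mask: 11111111.11111111.11111100.00000000
AND operation:
Net:  01010111.00000010.10111000.00000000
Network: 87.2.184.0/22


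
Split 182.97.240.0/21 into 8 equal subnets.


New prefix = 21 + 3 = 24
Each subnet has 256 addresses
  182.97.240.0/24
  182.97.241.0/24
  182.97.242.0/24
  182.97.243.0/24
  182.97.244.0/24
  182.97.245.0/24
  182.97.246.0/24
  182.97.247.0/24
Subnets: 182.97.240.0/24, 182.97.241.0/24, 182.97.242.0/24, 182.97.243.0/24, 182.97.244.0/24, 182.97.245.0/24, 182.97.246.0/24, 182.97.247.0/24


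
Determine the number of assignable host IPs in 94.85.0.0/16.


Host bits = 32 - 16 = 16
Total addresses = 2^16 = 65536
Usable = total - 2 (network and broadcast)
Usable hosts: 65534


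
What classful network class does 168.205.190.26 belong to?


First octet: 168
Binary: 10101000
10xxxxxx -> Class B (128-191)
Class B, default mask 255.255.0.0 (/16)


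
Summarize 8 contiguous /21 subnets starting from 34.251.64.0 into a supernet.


Original prefix: /21
Number of subnets: 8 = 2^3
New prefix = 21 - 3 = 18
Supernet: 34.251.64.0/18


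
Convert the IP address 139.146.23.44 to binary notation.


139 = 10001011
146 = 10010010
23 = 00010111
44 = 00101100
Binary: 10001011.10010010.00010111.00101100


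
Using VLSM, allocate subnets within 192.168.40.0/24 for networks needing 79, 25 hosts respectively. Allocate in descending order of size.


79 hosts -> /25 (126 usable): 192.168.40.0/25
25 hosts -> /27 (30 usable): 192.168.40.128/27
Allocation: 192.168.40.0/25 (79 hosts, 126 usable); 192.168.40.128/27 (25 hosts, 30 usable)


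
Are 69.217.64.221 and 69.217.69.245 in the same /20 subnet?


Mask: 255.255.240.0
69.217.64.221 AND mask = 69.217.64.0
69.217.69.245 AND mask = 69.217.64.0
Yes, same subnet (69.217.64.0)


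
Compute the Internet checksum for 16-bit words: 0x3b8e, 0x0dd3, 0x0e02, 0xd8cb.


Sum all words (with carry folding):
+ 0x3b8e = 0x3b8e
+ 0x0dd3 = 0x4961
+ 0x0e02 = 0x5763
+ 0xd8cb = 0x302f
One's complement: ~0x302f
Checksum = 0xcfd0


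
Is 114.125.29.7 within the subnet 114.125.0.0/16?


Subnet network: 114.125.0.0
Test IP AND mask: 114.125.0.0
Yes, 114.125.29.7 is in 114.125.0.0/16


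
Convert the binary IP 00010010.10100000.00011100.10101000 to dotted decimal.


00010010 = 18
10100000 = 160
00011100 = 28
10101000 = 168
IP: 18.160.28.168


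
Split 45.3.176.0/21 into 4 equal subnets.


New prefix = 21 + 2 = 23
Each subnet has 512 addresses
  45.3.176.0/23
  45.3.178.0/23
  45.3.180.0/23
  45.3.182.0/23
Subnets: 45.3.176.0/23, 45.3.178.0/23, 45.3.180.0/23, 45.3.182.0/23


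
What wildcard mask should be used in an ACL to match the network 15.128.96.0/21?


Subnet mask: 255.255.248.0
Wildcard = 255.255.255.255 - subnet mask
255 - 255 = 0
255 - 255 = 0
255 - 248 = 7
255 - 0 = 255
Wildcard: 0.0.7.255


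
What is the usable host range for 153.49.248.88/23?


Network: 153.49.248.0
Broadcast: 153.49.249.255
First usable = network + 1
Last usable = broadcast - 1
Range: 153.49.248.1 to 153.49.249.254


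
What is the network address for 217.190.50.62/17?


IP:   11011001.10111110.00110010.00111110
Mask: 11111111.11111111.10000000.00000000
AND operation:
Net:  11011001.10111110.00000000.00000000
Network: 217.190.0.0/17


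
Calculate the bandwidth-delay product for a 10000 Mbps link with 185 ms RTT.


BDP = bandwidth * RTT
= 10000 Mbps * 185 ms
= 10000 * 1e6 * 185 / 1000 bits
= 1850000000 bits
= 231250000 bytes
= 225830.0781 KB
BDP = 1850000000 bits (231250000 bytes)


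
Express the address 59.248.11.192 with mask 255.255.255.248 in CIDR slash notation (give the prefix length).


Binary: 11111111.11111111.11111111.11111000
Count leading 1s
Prefix: /29


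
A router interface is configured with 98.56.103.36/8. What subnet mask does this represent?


/8 means 8 network bits, 24 host bits
Binary: 11111111000000000000000000000000
Mask: 255.0.0.0


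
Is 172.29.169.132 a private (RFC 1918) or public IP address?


RFC 1918 private ranges:
  10.0.0.0/8 (10.0.0.0 - 10.255.255.255)
  172.16.0.0/12 (172.16.0.0 - 172.31.255.255)
  192.168.0.0/16 (192.168.0.0 - 192.168.255.255)
Private (in 172.16.0.0/12)


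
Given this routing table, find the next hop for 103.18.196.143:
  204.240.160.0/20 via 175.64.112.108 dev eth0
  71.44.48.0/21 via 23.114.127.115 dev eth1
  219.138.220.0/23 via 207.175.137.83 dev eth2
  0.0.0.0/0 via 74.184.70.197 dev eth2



Longest prefix match for 103.18.196.143:
  /20 204.240.160.0: no
  /21 71.44.48.0: no
  /23 219.138.220.0: no
  /0 0.0.0.0: MATCH
Selected: next-hop 74.184.70.197 via eth2 (matched /0)


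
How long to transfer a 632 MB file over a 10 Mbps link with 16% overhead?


Effective throughput = 10 * (1 - 16/100) = 8.4 Mbps
File size in Mb = 632 * 8 = 5056 Mb
Time = 5056 / 8.4
Time = 601.9048 seconds


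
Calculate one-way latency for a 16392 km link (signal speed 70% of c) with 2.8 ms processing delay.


Speed = 0.7 * 3e5 km/s = 210000 km/s
Propagation delay = 16392 / 210000 = 0.0781 s = 78.0571 ms
Processing delay = 2.8 ms
Total one-way latency = 80.8571 ms


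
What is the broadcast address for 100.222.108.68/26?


Network: 100.222.108.64/26
Host bits = 6
Set all host bits to 1:
Broadcast: 100.222.108.127


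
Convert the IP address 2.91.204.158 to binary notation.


2 = 00000010
91 = 01011011
204 = 11001100
158 = 10011110
Binary: 00000010.01011011.11001100.10011110


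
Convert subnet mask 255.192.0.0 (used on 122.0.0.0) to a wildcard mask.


Subnet mask: 255.192.0.0
Wildcard = 255.255.255.255 - subnet mask
255 - 255 = 0
255 - 192 = 63
255 - 0 = 255
255 - 0 = 255
Wildcard: 0.63.255.255


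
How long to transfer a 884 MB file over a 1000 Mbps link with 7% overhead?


Effective throughput = 1000 * (1 - 7/100) = 930.0 Mbps
File size in Mb = 884 * 8 = 7072 Mb
Time = 7072 / 930.0
Time = 7.6043 seconds


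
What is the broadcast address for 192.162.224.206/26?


Network: 192.162.224.192/26
Host bits = 6
Set all host bits to 1:
Broadcast: 192.162.224.255


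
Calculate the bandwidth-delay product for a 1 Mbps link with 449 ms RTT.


BDP = bandwidth * RTT
= 1 Mbps * 449 ms
= 1 * 1e6 * 449 / 1000 bits
= 449000 bits
= 56125 bytes
= 54.8096 KB
BDP = 449000 bits (56125 bytes)


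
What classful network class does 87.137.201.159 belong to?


First octet: 87
Binary: 01010111
0xxxxxxx -> Class A (1-126)
Class A, default mask 255.0.0.0 (/8)


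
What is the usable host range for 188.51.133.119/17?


Network: 188.51.128.0
Broadcast: 188.51.255.255
First usable = network + 1
Last usable = broadcast - 1
Range: 188.51.128.1 to 188.51.255.254


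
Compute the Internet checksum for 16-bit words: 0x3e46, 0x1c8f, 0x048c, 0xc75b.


Sum all words (with carry folding):
+ 0x3e46 = 0x3e46
+ 0x1c8f = 0x5ad5
+ 0x048c = 0x5f61
+ 0xc75b = 0x26bd
One's complement: ~0x26bd
Checksum = 0xd942


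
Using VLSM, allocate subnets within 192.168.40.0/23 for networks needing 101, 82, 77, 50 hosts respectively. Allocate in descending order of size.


101 hosts -> /25 (126 usable): 192.168.40.0/25
82 hosts -> /25 (126 usable): 192.168.40.128/25
77 hosts -> /25 (126 usable): 192.168.41.0/25
50 hosts -> /26 (62 usable): 192.168.41.128/26
Allocation: 192.168.40.0/25 (101 hosts, 126 usable); 192.168.40.128/25 (82 hosts, 126 usable); 192.168.41.0/25 (77 hosts, 126 usable); 192.168.41.128/26 (50 hosts, 62 usable)


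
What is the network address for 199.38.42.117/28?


IP:   11000111.00100110.00101010.01110101
Mask: 11111111.11111111.11111111.11110000
AND operation:
Net:  11000111.00100110.00101010.01110000
Network: 199.38.42.112/28


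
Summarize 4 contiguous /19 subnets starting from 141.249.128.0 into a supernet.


Original prefix: /19
Number of subnets: 4 = 2^2
New prefix = 19 - 2 = 17
Supernet: 141.249.128.0/17


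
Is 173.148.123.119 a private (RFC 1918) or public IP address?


RFC 1918 private ranges:
  10.0.0.0/8 (10.0.0.0 - 10.255.255.255)
  172.16.0.0/12 (172.16.0.0 - 172.31.255.255)
  192.168.0.0/16 (192.168.0.0 - 192.168.255.255)
Public (not in any RFC 1918 range)


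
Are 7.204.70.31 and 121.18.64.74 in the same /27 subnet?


Mask: 255.255.255.224
7.204.70.31 AND mask = 7.204.70.0
121.18.64.74 AND mask = 121.18.64.64
No, different subnets (7.204.70.0 vs 121.18.64.64)


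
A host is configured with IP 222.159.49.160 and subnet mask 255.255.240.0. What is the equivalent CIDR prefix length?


Binary: 11111111.11111111.11110000.00000000
Count leading 1s
Prefix: /20


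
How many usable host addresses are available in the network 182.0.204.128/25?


Host bits = 32 - 25 = 7
Total addresses = 2^7 = 128
Usable = total - 2 (network and broadcast)
Usable hosts: 126


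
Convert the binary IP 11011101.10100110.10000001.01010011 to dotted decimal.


11011101 = 221
10100110 = 166
10000001 = 129
01010011 = 83
IP: 221.166.129.83


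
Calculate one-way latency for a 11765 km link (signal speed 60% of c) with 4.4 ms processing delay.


Speed = 0.6 * 3e5 km/s = 180000 km/s
Propagation delay = 11765 / 180000 = 0.0654 s = 65.3611 ms
Processing delay = 4.4 ms
Total one-way latency = 69.7611 ms


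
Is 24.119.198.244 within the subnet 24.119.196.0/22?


Subnet network: 24.119.196.0
Test IP AND mask: 24.119.196.0
Yes, 24.119.198.244 is in 24.119.196.0/22


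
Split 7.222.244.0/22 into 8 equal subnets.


New prefix = 22 + 3 = 25
Each subnet has 128 addresses
  7.222.244.0/25
  7.222.244.128/25
  7.222.245.0/25
  7.222.245.128/25
  7.222.246.0/25
  7.222.246.128/25
  7.222.247.0/25
  7.222.247.128/25
Subnets: 7.222.244.0/25, 7.222.244.128/25, 7.222.245.0/25, 7.222.245.128/25, 7.222.246.0/25, 7.222.246.128/25, 7.222.247.0/25, 7.222.247.128/25


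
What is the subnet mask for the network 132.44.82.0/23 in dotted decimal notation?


/23 means 23 network bits, 9 host bits
Binary: 11111111111111111111111000000000
Mask: 255.255.254.0


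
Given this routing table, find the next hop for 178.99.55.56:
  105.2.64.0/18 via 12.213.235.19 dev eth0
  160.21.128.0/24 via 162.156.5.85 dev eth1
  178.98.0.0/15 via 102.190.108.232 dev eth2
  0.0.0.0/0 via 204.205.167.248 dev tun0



Longest prefix match for 178.99.55.56:
  /18 105.2.64.0: no
  /24 160.21.128.0: no
  /15 178.98.0.0: MATCH
  /0 0.0.0.0: MATCH
Selected: next-hop 102.190.108.232 via eth2 (matched /15)


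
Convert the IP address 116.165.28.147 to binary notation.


116 = 01110100
165 = 10100101
28 = 00011100
147 = 10010011
Binary: 01110100.10100101.00011100.10010011


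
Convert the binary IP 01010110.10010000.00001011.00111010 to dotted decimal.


01010110 = 86
10010000 = 144
00001011 = 11
00111010 = 58
IP: 86.144.11.58


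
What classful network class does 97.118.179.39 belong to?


First octet: 97
Binary: 01100001
0xxxxxxx -> Class A (1-126)
Class A, default mask 255.0.0.0 (/8)


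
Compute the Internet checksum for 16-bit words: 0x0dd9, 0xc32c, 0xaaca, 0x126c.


Sum all words (with carry folding):
+ 0x0dd9 = 0x0dd9
+ 0xc32c = 0xd105
+ 0xaaca = 0x7bd0
+ 0x126c = 0x8e3c
One's complement: ~0x8e3c
Checksum = 0x71c3


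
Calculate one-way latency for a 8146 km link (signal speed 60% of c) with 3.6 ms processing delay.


Speed = 0.6 * 3e5 km/s = 180000 km/s
Propagation delay = 8146 / 180000 = 0.0453 s = 45.2556 ms
Processing delay = 3.6 ms
Total one-way latency = 48.8556 ms


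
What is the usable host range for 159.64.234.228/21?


Network: 159.64.232.0
Broadcast: 159.64.239.255
First usable = network + 1
Last usable = broadcast - 1
Range: 159.64.232.1 to 159.64.239.254


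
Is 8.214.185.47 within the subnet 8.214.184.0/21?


Subnet network: 8.214.184.0
Test IP AND mask: 8.214.184.0
Yes, 8.214.185.47 is in 8.214.184.0/21


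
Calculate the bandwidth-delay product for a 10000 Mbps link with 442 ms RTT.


BDP = bandwidth * RTT
= 10000 Mbps * 442 ms
= 10000 * 1e6 * 442 / 1000 bits
= 4420000000 bits
= 552500000 bytes
= 539550.7812 KB
BDP = 4420000000 bits (552500000 bytes)


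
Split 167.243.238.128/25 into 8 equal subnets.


New prefix = 25 + 3 = 28
Each subnet has 16 addresses
  167.243.238.128/28
  167.243.238.144/28
  167.243.238.160/28
  167.243.238.176/28
  167.243.238.192/28
  167.243.238.208/28
  167.243.238.224/28
  167.243.238.240/28
Subnets: 167.243.238.128/28, 167.243.238.144/28, 167.243.238.160/28, 167.243.238.176/28, 167.243.238.192/28, 167.243.238.208/28, 167.243.238.224/28, 167.243.238.240/28


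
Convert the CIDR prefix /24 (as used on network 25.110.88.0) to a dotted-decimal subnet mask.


/24 means 24 network bits, 8 host bits
Binary: 11111111111111111111111100000000
Mask: 255.255.255.0


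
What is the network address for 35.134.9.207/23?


IP:   00100011.10000110.00001001.11001111
Mask: 11111111.11111111.11111110.00000000
AND operation:
Net:  00100011.10000110.00001000.00000000
Network: 35.134.8.0/23


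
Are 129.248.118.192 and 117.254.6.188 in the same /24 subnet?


Mask: 255.255.255.0
129.248.118.192 AND mask = 129.248.118.0
117.254.6.188 AND mask = 117.254.6.0
No, different subnets (129.248.118.0 vs 117.254.6.0)


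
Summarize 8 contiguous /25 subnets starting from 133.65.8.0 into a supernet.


Original prefix: /25
Number of subnets: 8 = 2^3
New prefix = 25 - 3 = 22
Supernet: 133.65.8.0/22


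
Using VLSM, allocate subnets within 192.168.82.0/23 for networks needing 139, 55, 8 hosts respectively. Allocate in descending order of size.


139 hosts -> /24 (254 usable): 192.168.82.0/24
55 hosts -> /26 (62 usable): 192.168.83.0/26
8 hosts -> /28 (14 usable): 192.168.83.64/28
Allocation: 192.168.82.0/24 (139 hosts, 254 usable); 192.168.83.0/26 (55 hosts, 62 usable); 192.168.83.64/28 (8 hosts, 14 usable)


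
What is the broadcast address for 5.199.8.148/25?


Network: 5.199.8.128/25
Host bits = 7
Set all host bits to 1:
Broadcast: 5.199.8.255


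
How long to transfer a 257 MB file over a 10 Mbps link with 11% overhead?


Effective throughput = 10 * (1 - 11/100) = 8.9 Mbps
File size in Mb = 257 * 8 = 2056 Mb
Time = 2056 / 8.9
Time = 231.0112 seconds


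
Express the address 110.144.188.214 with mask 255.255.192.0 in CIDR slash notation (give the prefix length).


Binary: 11111111.11111111.11000000.00000000
Count leading 1s
Prefix: /18


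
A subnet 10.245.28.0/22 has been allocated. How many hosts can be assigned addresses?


Host bits = 32 - 22 = 10
Total addresses = 2^10 = 1024
Usable = total - 2 (network and broadcast)
Usable hosts: 1022


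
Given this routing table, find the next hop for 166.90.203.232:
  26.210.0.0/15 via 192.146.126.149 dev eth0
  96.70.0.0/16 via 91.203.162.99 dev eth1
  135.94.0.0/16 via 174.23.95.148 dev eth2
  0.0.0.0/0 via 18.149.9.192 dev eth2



Longest prefix match for 166.90.203.232:
  /15 26.210.0.0: no
  /16 96.70.0.0: no
  /16 135.94.0.0: no
  /0 0.0.0.0: MATCH
Selected: next-hop 18.149.9.192 via eth2 (matched /0)


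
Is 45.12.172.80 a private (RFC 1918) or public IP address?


RFC 1918 private ranges:
  10.0.0.0/8 (10.0.0.0 - 10.255.255.255)
  172.16.0.0/12 (172.16.0.0 - 172.31.255.255)
  192.168.0.0/16 (192.168.0.0 - 192.168.255.255)
Public (not in any RFC 1918 range)


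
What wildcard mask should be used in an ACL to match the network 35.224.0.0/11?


Subnet mask: 255.224.0.0
Wildcard = 255.255.255.255 - subnet mask
255 - 255 = 0
255 - 224 = 31
255 - 0 = 255
255 - 0 = 255
Wildcard: 0.31.255.255


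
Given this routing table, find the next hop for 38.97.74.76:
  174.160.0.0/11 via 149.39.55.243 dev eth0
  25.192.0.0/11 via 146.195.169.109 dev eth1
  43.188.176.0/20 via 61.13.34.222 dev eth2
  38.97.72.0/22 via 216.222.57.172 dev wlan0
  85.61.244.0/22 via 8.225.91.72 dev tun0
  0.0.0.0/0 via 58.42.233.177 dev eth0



Longest prefix match for 38.97.74.76:
  /11 174.160.0.0: no
  /11 25.192.0.0: no
  /20 43.188.176.0: no
  /22 38.97.72.0: MATCH
  /22 85.61.244.0: no
  /0 0.0.0.0: MATCH
Selected: next-hop 216.222.57.172 via wlan0 (matched /22)


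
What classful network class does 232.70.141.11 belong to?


First octet: 232
Binary: 11101000
1110xxxx -> Class D (224-239)
Class D (multicast), default mask N/A


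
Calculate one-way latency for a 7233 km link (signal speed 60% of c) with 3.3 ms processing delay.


Speed = 0.6 * 3e5 km/s = 180000 km/s
Propagation delay = 7233 / 180000 = 0.0402 s = 40.1833 ms
Processing delay = 3.3 ms
Total one-way latency = 43.4833 ms


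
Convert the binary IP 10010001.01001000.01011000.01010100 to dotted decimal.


10010001 = 145
01001000 = 72
01011000 = 88
01010100 = 84
IP: 145.72.88.84


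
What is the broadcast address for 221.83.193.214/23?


Network: 221.83.192.0/23
Host bits = 9
Set all host bits to 1:
Broadcast: 221.83.193.255


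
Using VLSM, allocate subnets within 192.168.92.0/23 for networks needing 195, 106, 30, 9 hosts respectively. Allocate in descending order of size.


195 hosts -> /24 (254 usable): 192.168.92.0/24
106 hosts -> /25 (126 usable): 192.168.93.0/25
30 hosts -> /27 (30 usable): 192.168.93.128/27
9 hosts -> /28 (14 usable): 192.168.93.160/28
Allocation: 192.168.92.0/24 (195 hosts, 254 usable); 192.168.93.0/25 (106 hosts, 126 usable); 192.168.93.128/27 (30 hosts, 30 usable); 192.168.93.160/28 (9 hosts, 14 usable)


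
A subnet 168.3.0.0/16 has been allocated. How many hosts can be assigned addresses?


Host bits = 32 - 16 = 16
Total addresses = 2^16 = 65536
Usable = total - 2 (network and broadcast)
Usable hosts: 65534


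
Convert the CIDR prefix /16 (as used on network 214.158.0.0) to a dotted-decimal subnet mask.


/16 means 16 network bits, 16 host bits
Binary: 11111111111111110000000000000000
Mask: 255.255.0.0


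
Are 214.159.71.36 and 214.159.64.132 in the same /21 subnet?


Mask: 255.255.248.0
214.159.71.36 AND mask = 214.159.64.0
214.159.64.132 AND mask = 214.159.64.0
Yes, same subnet (214.159.64.0)


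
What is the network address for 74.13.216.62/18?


IP:   01001010.00001101.11011000.00111110
Mask: 11111111.11111111.11000000.00000000
AND operation:
Net:  01001010.00001101.11000000.00000000
Network: 74.13.192.0/18


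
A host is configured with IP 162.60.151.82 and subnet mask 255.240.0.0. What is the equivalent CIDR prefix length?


Binary: 11111111.11110000.00000000.00000000
Count leading 1s
Prefix: /12


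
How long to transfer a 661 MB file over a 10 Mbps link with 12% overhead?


Effective throughput = 10 * (1 - 12/100) = 8.8 Mbps
File size in Mb = 661 * 8 = 5288 Mb
Time = 5288 / 8.8
Time = 600.9091 seconds


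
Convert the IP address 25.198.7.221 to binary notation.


25 = 00011001
198 = 11000110
7 = 00000111
221 = 11011101
Binary: 00011001.11000110.00000111.11011101


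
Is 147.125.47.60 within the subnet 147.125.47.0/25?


Subnet network: 147.125.47.0
Test IP AND mask: 147.125.47.0
Yes, 147.125.47.60 is in 147.125.47.0/25


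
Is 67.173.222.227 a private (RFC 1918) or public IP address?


RFC 1918 private ranges:
  10.0.0.0/8 (10.0.0.0 - 10.255.255.255)
  172.16.0.0/12 (172.16.0.0 - 172.31.255.255)
  192.168.0.0/16 (192.168.0.0 - 192.168.255.255)
Public (not in any RFC 1918 range)


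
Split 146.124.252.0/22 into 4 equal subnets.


New prefix = 22 + 2 = 24
Each subnet has 256 addresses
  146.124.252.0/24
  146.124.253.0/24
  146.124.254.0/24
  146.124.255.0/24
Subnets: 146.124.252.0/24, 146.124.253.0/24, 146.124.254.0/24, 146.124.255.0/24


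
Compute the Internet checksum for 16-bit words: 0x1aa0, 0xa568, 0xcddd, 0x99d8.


Sum all words (with carry folding):
+ 0x1aa0 = 0x1aa0
+ 0xa568 = 0xc008
+ 0xcddd = 0x8de6
+ 0x99d8 = 0x27bf
One's complement: ~0x27bf
Checksum = 0xd840


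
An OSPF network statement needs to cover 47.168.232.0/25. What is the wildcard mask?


Subnet mask: 255.255.255.128
Wildcard = 255.255.255.255 - subnet mask
255 - 255 = 0
255 - 255 = 0
255 - 255 = 0
255 - 128 = 127
Wildcard: 0.0.0.127


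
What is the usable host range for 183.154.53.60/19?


Network: 183.154.32.0
Broadcast: 183.154.63.255
First usable = network + 1
Last usable = broadcast - 1
Range: 183.154.32.1 to 183.154.63.254


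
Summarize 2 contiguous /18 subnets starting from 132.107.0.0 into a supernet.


Original prefix: /18
Number of subnets: 2 = 2^1
New prefix = 18 - 1 = 17
Supernet: 132.107.0.0/17


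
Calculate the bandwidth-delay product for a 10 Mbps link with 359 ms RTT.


BDP = bandwidth * RTT
= 10 Mbps * 359 ms
= 10 * 1e6 * 359 / 1000 bits
= 3590000 bits
= 448750 bytes
= 438.2324 KB
BDP = 3590000 bits (448750 bytes)


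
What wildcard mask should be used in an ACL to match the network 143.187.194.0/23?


Subnet mask: 255.255.254.0
Wildcard = 255.255.255.255 - subnet mask
255 - 255 = 0
255 - 255 = 0
255 - 254 = 1
255 - 0 = 255
Wildcard: 0.0.1.255


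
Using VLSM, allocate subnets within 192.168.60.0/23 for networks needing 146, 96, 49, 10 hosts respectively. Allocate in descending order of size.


146 hosts -> /24 (254 usable): 192.168.60.0/24
96 hosts -> /25 (126 usable): 192.168.61.0/25
49 hosts -> /26 (62 usable): 192.168.61.128/26
10 hosts -> /28 (14 usable): 192.168.61.192/28
Allocation: 192.168.60.0/24 (146 hosts, 254 usable); 192.168.61.0/25 (96 hosts, 126 usable); 192.168.61.128/26 (49 hosts, 62 usable); 192.168.61.192/28 (10 hosts, 14 usable)


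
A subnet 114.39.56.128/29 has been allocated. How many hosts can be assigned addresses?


Host bits = 32 - 29 = 3
Total addresses = 2^3 = 8
Usable = total - 2 (network and broadcast)
Usable hosts: 6


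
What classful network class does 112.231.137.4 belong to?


First octet: 112
Binary: 01110000
0xxxxxxx -> Class A (1-126)
Class A, default mask 255.0.0.0 (/8)


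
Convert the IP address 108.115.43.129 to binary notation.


108 = 01101100
115 = 01110011
43 = 00101011
129 = 10000001
Binary: 01101100.01110011.00101011.10000001


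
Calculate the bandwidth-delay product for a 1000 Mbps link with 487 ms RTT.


BDP = bandwidth * RTT
= 1000 Mbps * 487 ms
= 1000 * 1e6 * 487 / 1000 bits
= 487000000 bits
= 60875000 bytes
= 59448.2422 KB
BDP = 487000000 bits (60875000 bytes)


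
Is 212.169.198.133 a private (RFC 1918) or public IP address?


RFC 1918 private ranges:
  10.0.0.0/8 (10.0.0.0 - 10.255.255.255)
  172.16.0.0/12 (172.16.0.0 - 172.31.255.255)
  192.168.0.0/16 (192.168.0.0 - 192.168.255.255)
Public (not in any RFC 1918 range)


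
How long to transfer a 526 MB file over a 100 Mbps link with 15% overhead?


Effective throughput = 100 * (1 - 15/100) = 85 Mbps
File size in Mb = 526 * 8 = 4208 Mb
Time = 4208 / 85
Time = 49.5059 seconds


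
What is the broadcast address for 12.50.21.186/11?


Network: 12.32.0.0/11
Host bits = 21
Set all host bits to 1:
Broadcast: 12.63.255.255


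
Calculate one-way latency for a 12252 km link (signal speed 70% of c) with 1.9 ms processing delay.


Speed = 0.7 * 3e5 km/s = 210000 km/s
Propagation delay = 12252 / 210000 = 0.0583 s = 58.3429 ms
Processing delay = 1.9 ms
Total one-way latency = 60.2429 ms


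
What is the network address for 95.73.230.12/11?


IP:   01011111.01001001.11100110.00001100
Mask: 11111111.11100000.00000000.00000000
AND operation:
Net:  01011111.01000000.00000000.00000000
Network: 95.64.0.0/11


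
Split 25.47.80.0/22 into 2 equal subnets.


New prefix = 22 + 1 = 23
Each subnet has 512 addresses
  25.47.80.0/23
  25.47.82.0/23
Subnets: 25.47.80.0/23, 25.47.82.0/23


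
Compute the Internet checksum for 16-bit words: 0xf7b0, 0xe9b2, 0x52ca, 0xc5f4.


Sum all words (with carry folding):
+ 0xf7b0 = 0xf7b0
+ 0xe9b2 = 0xe163
+ 0x52ca = 0x342e
+ 0xc5f4 = 0xfa22
One's complement: ~0xfa22
Checksum = 0x05dd


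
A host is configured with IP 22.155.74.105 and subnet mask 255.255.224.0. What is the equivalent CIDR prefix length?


Binary: 11111111.11111111.11100000.00000000
Count leading 1s
Prefix: /19


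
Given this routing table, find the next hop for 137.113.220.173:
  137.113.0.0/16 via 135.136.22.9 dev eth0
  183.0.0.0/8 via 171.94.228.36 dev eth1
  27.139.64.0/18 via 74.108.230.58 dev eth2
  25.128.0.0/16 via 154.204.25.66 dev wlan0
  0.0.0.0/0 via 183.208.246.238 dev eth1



Longest prefix match for 137.113.220.173:
  /16 137.113.0.0: MATCH
  /8 183.0.0.0: no
  /18 27.139.64.0: no
  /16 25.128.0.0: no
  /0 0.0.0.0: MATCH
Selected: next-hop 135.136.22.9 via eth0 (matched /16)


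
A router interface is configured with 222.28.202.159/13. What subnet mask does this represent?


/13 means 13 network bits, 19 host bits
Binary: 11111111111110000000000000000000
Mask: 255.248.0.0


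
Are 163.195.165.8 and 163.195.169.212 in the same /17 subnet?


Mask: 255.255.128.0
163.195.165.8 AND mask = 163.195.128.0
163.195.169.212 AND mask = 163.195.128.0
Yes, same subnet (163.195.128.0)


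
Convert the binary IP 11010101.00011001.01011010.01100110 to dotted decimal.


11010101 = 213
00011001 = 25
01011010 = 90
01100110 = 102
IP: 213.25.90.102


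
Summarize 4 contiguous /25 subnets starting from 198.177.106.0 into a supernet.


Original prefix: /25
Number of subnets: 4 = 2^2
New prefix = 25 - 2 = 23
Supernet: 198.177.106.0/23


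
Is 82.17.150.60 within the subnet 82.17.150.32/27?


Subnet network: 82.17.150.32
Test IP AND mask: 82.17.150.32
Yes, 82.17.150.60 is in 82.17.150.32/27


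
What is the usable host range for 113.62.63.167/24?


Network: 113.62.63.0
Broadcast: 113.62.63.255
First usable = network + 1
Last usable = broadcast - 1
Range: 113.62.63.1 to 113.62.63.254


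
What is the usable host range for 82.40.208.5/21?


Network: 82.40.208.0
Broadcast: 82.40.215.255
First usable = network + 1
Last usable = broadcast - 1
Range: 82.40.208.1 to 82.40.215.254


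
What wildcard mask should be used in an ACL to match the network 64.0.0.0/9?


Subnet mask: 255.128.0.0
Wildcard = 255.255.255.255 - subnet mask
255 - 255 = 0
255 - 128 = 127
255 - 0 = 255
255 - 0 = 255
Wildcard: 0.127.255.255


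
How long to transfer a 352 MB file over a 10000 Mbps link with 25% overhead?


Effective throughput = 10000 * (1 - 25/100) = 7500 Mbps
File size in Mb = 352 * 8 = 2816 Mb
Time = 2816 / 7500
Time = 0.3755 seconds


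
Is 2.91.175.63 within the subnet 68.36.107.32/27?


Subnet network: 68.36.107.32
Test IP AND mask: 2.91.175.32
No, 2.91.175.63 is not in 68.36.107.32/27


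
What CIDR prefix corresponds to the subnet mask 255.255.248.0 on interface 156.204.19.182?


Binary: 11111111.11111111.11111000.00000000
Count leading 1s
Prefix: /21


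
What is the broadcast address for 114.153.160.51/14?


Network: 114.152.0.0/14
Host bits = 18
Set all host bits to 1:
Broadcast: 114.155.255.255


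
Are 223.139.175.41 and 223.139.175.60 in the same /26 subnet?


Mask: 255.255.255.192
223.139.175.41 AND mask = 223.139.175.0
223.139.175.60 AND mask = 223.139.175.0
Yes, same subnet (223.139.175.0)


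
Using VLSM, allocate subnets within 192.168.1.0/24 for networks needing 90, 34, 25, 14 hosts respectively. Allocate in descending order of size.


90 hosts -> /25 (126 usable): 192.168.1.0/25
34 hosts -> /26 (62 usable): 192.168.1.128/26
25 hosts -> /27 (30 usable): 192.168.1.192/27
14 hosts -> /28 (14 usable): 192.168.1.224/28
Allocation: 192.168.1.0/25 (90 hosts, 126 usable); 192.168.1.128/26 (34 hosts, 62 usable); 192.168.1.192/27 (25 hosts, 30 usable); 192.168.1.224/28 (14 hosts, 14 usable)


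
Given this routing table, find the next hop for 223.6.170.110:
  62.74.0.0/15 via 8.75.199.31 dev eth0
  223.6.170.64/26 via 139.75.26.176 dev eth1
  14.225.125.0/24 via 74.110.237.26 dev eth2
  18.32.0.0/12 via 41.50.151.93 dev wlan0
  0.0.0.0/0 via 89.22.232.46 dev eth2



Longest prefix match for 223.6.170.110:
  /15 62.74.0.0: no
  /26 223.6.170.64: MATCH
  /24 14.225.125.0: no
  /12 18.32.0.0: no
  /0 0.0.0.0: MATCH
Selected: next-hop 139.75.26.176 via eth1 (matched /26)
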